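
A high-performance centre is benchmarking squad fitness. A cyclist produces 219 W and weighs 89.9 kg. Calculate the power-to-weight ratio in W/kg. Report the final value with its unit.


P/W = power / mass
= 219 / 89.9
= 2.436 W/kg

2.436 W/kg


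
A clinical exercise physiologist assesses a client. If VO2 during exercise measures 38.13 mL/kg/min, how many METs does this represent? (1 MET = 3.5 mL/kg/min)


METs = VO2 / 3.5 = 38.13 / 3.5 = 10.89

10.89 METs


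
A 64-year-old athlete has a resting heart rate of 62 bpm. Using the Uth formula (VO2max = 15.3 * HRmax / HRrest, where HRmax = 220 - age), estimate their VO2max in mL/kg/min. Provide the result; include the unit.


HRmax = 220 - 64 = 156 bpm
Ratio = HRmax / HRrest = 156 / 62 = 2.5161
VO2max = 15.3 * 2.5161 = 38.5 mL/kg/min

38.5 mL/kg/min


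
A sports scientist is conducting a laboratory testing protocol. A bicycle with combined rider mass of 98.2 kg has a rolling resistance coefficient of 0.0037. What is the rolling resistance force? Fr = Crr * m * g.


Fr = 0.0037 * 98.2 * 9.81
= 0.36334 * 9.81
= 3.564 N

3.564 N


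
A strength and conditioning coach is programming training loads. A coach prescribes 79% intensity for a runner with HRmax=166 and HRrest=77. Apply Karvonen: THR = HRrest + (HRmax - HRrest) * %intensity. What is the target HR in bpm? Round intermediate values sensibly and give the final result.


Heart rate reserve = 166 - 77 = 89
Intensity fraction = 79 / 100 = 0.79
THR = 77 + 89 * 0.79 = 147.31 bpm

147.31 bpm


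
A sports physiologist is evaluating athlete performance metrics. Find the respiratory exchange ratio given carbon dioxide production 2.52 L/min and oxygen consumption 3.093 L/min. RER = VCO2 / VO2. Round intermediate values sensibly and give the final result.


VCO2 = 2.52 L/min
VO2 = 3.093 L/min
RER = 2.52 / 3.093 = 0.8147

0.8147


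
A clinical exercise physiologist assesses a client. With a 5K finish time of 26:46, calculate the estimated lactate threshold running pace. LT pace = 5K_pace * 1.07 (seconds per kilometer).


Race duration = 1606 s for 5 km
Average pace = 1606 / 5 = 321.2 s/km
LT pace = 321.2 * 1.07
= 343.68 s/km

343.68 s/km


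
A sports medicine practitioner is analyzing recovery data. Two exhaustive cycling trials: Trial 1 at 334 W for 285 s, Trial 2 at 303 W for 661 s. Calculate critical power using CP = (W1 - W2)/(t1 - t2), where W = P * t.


W1 = 334 * 285 = 95190 J
W2 = 303 * 661 = 200283 J
CP = (95190 - 200283) / (285 - 661)
= -105093 / -376
= 279.5 W

279.5 W


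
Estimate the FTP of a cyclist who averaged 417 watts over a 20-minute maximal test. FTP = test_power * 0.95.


FTP = 417 * 0.95 = 396.15 W

396.15 W


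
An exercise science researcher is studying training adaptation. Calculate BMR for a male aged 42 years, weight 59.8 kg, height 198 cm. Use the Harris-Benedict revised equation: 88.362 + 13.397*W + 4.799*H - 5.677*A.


Substituting values:
W term = 13.397 * 59.8 = 801.1406
H term = 4.799 * 198 = 950.202
A term = 5.677 * 42 = 238.434
BMR = 1601.27 kcal/day

1601.27 kcal/day


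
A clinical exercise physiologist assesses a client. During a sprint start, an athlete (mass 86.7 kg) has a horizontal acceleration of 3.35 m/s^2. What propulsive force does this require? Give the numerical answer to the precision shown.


Propulsive force = mass * acceleration
= 86.7 kg * 3.35 m/s^2
= 290.45 N

290.45 N


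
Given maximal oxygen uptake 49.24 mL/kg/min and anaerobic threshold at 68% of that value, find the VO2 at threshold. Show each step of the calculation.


Percentage as decimal = 0.68
VO2 at AT = 49.24 * 0.68 = 33.48 mL/kg/min

33.48 mL/kg/min


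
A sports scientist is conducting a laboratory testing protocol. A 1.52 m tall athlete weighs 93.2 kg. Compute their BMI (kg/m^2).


height^2 = 2.3104 m^2
BMI = 93.2 / 2.3104 = 40.34 kg/m^2

40.34 kg/m^2


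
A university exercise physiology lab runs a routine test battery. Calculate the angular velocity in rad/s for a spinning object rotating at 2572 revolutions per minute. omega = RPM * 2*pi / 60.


omega = RPM * 2*pi / 60
= 2572 * 6.28318531 / 60
= 269.339 rad/s

269.339 rad/s


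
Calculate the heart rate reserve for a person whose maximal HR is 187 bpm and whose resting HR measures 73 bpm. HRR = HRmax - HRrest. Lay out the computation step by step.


HRmax = 187 bpm
HRrest = 73 bpm
HRR = 187 - 73 = 114 bpm

114 bpm


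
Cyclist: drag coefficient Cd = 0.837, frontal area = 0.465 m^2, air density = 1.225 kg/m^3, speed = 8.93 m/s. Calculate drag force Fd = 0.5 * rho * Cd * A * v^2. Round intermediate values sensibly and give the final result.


v^2 = 8.93^2 = 79.7449
Fd = 0.5 * 1.225 * 0.837 * 0.465 * 79.7449
= 19.01 N

19.01 N


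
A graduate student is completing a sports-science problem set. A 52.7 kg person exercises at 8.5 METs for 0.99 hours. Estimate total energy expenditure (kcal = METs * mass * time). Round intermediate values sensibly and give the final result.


Energy = METs * mass(kg) * time(h)
= 8.5 * 52.7 * 0.99
= 443.47 kcal

443.47 kcal


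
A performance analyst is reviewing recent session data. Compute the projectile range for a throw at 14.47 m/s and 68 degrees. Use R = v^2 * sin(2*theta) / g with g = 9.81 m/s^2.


Two times the angle = 136 degrees
sin(136) = 0.694658
R = 209.3809 * 0.694658 / 9.81 = 14.827 m

14.827 m


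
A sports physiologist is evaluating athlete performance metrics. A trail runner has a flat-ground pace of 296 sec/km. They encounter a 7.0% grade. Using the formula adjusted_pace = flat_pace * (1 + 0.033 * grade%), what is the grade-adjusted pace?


Grade factor = 1 + 0.033 * 7.0 = 1.231
Adjusted = 296 * 1.231 = 364.38 sec/km

364.38 s/km


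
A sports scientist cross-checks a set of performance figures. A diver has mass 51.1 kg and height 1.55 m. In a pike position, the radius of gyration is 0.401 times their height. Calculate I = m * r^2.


r = 0.401 * 1.55 = 0.62155 m
I = m * r^2 = 51.1 * 0.386324 = 19.741 kg*m^2

19.741 kg*m^2


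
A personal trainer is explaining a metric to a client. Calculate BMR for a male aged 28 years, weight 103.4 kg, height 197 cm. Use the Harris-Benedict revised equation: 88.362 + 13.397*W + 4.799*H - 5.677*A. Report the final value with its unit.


Substituting values:
W term = 13.397 * 103.4 = 1385.2498
H term = 4.799 * 197 = 945.403
A term = 5.677 * 28 = 158.956
BMR = 2260.06 kcal/day

2260.06 kcal/day


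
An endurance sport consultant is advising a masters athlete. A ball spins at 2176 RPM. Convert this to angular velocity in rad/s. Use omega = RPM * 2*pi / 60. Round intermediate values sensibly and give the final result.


omega = 2176 * 2 * pi / 60
= 2176 * 6.28318531 / 60
= 13672.211 / 60
= 227.87 rad/s

227.87 rad/s


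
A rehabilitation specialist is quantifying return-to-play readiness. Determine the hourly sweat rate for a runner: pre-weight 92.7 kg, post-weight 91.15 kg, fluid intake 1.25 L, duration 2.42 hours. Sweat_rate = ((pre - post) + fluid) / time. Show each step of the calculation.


Mass lost = 92.7 - 91.15 = 1.55 kg
Add fluid consumed: 1.55 + 1.25 = 2.8 L total sweat
Sweat rate = 2.8 / 2.42 = 1.157 L/h

1.157 L/h


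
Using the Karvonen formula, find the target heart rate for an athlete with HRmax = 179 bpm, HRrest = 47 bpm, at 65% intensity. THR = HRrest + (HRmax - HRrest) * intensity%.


HRR = 179 - 47 = 132
THR = 47 + 132 * 0.65
= 47 + 85.8
= 132.8 bpm

132.8 bpm


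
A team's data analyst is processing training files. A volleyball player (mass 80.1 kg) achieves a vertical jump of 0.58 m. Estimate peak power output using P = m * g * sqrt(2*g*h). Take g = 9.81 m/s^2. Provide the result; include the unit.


2 * g * h = 2 * 9.81 * 0.58 = 11.3796
sqrt(11.3796) = 3.373366 m/s
P = 80.1 * 9.81 * 3.373366 = 2650.73 W

2650.73 W


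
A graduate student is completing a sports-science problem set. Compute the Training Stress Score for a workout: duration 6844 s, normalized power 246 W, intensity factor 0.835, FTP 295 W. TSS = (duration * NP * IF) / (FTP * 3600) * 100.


Product = 6844 * 246 * 0.835 = 1405826.04
Base = 295 * 3600 = 1062000
TSS = 1405826.04 / 1062000 * 100 = 132.38

132.38 TSS


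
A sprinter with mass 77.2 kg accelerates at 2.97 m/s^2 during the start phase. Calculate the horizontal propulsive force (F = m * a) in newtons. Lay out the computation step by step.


F = m * a
= 77.2 * 2.97
= 229.28 N

229.28 N


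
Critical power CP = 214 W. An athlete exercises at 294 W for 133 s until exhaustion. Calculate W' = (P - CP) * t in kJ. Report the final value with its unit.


P - CP = 294 - 214 = 80 W
W' = 80 * 133 = 10640 J
= 10640 / 1000 = 10.64 kJ

10.64 kJ


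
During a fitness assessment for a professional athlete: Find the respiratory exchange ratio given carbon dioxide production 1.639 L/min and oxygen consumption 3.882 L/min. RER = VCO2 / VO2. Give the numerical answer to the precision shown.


VCO2 = 1.639 L/min
VO2 = 3.882 L/min
RER = 1.639 / 3.882 = 0.4222

0.4222


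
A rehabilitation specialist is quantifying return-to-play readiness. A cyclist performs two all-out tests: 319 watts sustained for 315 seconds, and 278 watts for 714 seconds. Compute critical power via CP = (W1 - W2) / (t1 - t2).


W1 = P1 * t1 = 319 * 315 = 100485 J
W2 = P2 * t2 = 278 * 714 = 198492 J
CP = (100485 - 198492) / (315 - 714)
= 245.63 W

245.63 W


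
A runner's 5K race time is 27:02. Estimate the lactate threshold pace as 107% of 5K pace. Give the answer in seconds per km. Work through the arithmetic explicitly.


Total race time = 27*60 + 2 = 1622 seconds
5K pace = 1622 / 5 = 324.4 sec/km
LT pace = 324.4 * 1.07 = 347.11 sec/km

347.11 s/km


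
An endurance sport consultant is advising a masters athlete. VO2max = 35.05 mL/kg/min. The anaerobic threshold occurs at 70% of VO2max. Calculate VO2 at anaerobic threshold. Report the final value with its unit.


AT fraction = 70 / 100 = 0.7
AT VO2 = 35.05 * 0.7
= 24.54 mL/kg/min

24.54 mL/kg/min


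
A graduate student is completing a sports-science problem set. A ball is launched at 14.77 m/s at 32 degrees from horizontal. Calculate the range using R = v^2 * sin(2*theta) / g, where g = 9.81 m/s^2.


sin(2 * 32) = sin(64) = 0.898794
v^2 = 14.77^2 = 218.1529
R = 218.1529 * 0.898794 / 9.81
= 19.987 m

19.987 m


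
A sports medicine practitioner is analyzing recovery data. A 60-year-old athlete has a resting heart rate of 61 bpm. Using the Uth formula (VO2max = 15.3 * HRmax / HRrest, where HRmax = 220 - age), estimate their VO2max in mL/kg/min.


HRmax = 220 - 60 = 160 bpm
Ratio = HRmax / HRrest = 160 / 61 = 2.623
VO2max = 15.3 * 2.623 = 40.13 mL/kg/min

40.13 mL/kg/min


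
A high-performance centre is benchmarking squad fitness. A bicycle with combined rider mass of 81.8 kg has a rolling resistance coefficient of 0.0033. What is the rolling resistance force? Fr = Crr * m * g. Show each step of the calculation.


Fr = 0.0033 * 81.8 * 9.81
= 0.26994 * 9.81
= 2.648 N

2.648 N


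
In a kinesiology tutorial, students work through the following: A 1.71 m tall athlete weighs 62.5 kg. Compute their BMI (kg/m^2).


height^2 = 2.9241 m^2
BMI = 62.5 / 2.9241 = 21.37 kg/m^2

21.37 kg/m^2


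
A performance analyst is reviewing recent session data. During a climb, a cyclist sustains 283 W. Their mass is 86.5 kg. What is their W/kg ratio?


Power-to-weight = 283 W / 86.5 kg
= 3.272 W/kg

3.272 W/kg


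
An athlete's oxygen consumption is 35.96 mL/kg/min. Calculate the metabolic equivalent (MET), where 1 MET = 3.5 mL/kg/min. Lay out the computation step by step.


MET = VO2 / 3.5
= 35.96 / 3.5
= 10.27 METs

10.27 METs


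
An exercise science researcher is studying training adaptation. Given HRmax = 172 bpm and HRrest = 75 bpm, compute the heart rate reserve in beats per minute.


Heart rate reserve = maximum HR minus resting HR
HRR = 172 - 75 = 97 bpm

97 bpm


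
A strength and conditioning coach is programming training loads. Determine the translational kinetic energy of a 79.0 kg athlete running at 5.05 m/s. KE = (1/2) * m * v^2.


KE = 0.5 * m * v^2
= 0.5 * 79.0 * 5.05^2
= 0.5 * 79.0 * 25.5025
= 1007.35 J

1007.35 J


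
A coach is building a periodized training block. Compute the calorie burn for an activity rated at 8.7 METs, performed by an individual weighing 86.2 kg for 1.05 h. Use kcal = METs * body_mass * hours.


Product of METs and mass = 8.7 * 86.2 = 749.94
Total kcal = 749.94 * 1.05 = 787.44 kcal

787.44 kcal


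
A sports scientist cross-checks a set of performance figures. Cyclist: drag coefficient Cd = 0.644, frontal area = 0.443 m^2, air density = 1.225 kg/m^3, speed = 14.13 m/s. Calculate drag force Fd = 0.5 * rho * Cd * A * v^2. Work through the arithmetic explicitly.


v^2 = 14.13^2 = 199.6569
Fd = 0.5 * 1.225 * 0.644 * 0.443 * 199.6569
= 34.888 N

34.888 N


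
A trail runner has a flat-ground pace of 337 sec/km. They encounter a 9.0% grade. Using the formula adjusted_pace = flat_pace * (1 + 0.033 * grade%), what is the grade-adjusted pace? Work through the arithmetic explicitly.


Grade factor = 1 + 0.033 * 9.0 = 1.297
Adjusted = 337 * 1.297 = 437.09 sec/km

437.09 s/km


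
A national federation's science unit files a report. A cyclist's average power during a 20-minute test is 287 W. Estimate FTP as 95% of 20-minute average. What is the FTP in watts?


FTP = 20-min power * 0.95
= 287 * 0.95
= 272.65 W

272.65 W


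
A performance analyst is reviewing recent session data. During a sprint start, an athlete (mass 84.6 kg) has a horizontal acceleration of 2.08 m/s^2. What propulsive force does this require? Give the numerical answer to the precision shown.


Propulsive force = mass * acceleration
= 84.6 kg * 2.08 m/s^2
= 175.97 N

175.97 N


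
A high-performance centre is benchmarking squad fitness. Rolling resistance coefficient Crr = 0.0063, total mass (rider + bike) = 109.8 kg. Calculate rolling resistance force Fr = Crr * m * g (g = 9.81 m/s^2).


Fr = Crr * m * g
= 0.0063 * 109.8 * 9.81
= 6.786 N

6.786 N


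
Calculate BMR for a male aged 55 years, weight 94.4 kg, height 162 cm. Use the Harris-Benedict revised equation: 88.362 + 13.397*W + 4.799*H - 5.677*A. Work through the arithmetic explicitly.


Substituting values:
W term = 13.397 * 94.4 = 1264.6768
H term = 4.799 * 162 = 777.438
A term = 5.677 * 55 = 312.235
BMR = 1818.24 kcal/day

1818.24 kcal/day


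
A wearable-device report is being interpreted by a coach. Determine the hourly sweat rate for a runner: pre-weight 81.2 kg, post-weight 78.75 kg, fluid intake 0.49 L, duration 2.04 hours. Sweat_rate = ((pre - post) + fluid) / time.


Mass lost = 81.2 - 78.75 = 2.45 kg
Add fluid consumed: 2.45 + 0.49 = 2.94 L total sweat
Sweat rate = 2.94 / 2.04 = 1.441 L/h

1.441 L/h


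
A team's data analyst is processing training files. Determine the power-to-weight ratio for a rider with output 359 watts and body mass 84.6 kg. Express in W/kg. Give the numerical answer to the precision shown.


P/W = 359 / 84.6 = 4.243 W/kg

4.243 W/kg


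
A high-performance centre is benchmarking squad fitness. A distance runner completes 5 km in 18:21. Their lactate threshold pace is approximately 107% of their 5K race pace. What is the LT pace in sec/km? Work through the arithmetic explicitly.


Convert to seconds: 18 min 21 s = 1101 s
Pace per km = 1101 / 5 = 220.2 s/km
LT pace = 220.2 * 1.07 = 235.61 s/km

235.61 s/km


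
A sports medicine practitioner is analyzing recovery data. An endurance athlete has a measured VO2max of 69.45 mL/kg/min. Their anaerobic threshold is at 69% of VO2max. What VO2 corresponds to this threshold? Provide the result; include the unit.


Anaerobic threshold VO2 = VO2max * 69%
= 69.45 * 0.69
= 47.92 mL/kg/min

47.92 mL/kg/min


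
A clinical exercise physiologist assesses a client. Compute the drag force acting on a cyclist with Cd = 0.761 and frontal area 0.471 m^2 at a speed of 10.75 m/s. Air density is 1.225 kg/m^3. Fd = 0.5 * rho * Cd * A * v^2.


Step 1: v^2 = 115.5625
Step 2: Fd = 0.5 * 1.225 * 0.761 * 0.471 * 115.5625
= 25.37 N

25.37 N


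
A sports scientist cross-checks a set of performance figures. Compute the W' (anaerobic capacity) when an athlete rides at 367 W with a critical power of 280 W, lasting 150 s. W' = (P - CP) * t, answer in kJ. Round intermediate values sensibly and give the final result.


Above-CP power = 87 W
Duration = 150 s
W' = 87 * 150 = 13050 J
Convert: 13050 / 1000 = 13.05 kJ

13.05 kJ


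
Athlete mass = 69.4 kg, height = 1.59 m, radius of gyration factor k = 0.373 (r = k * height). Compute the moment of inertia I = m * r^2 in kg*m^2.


r = k * height = 0.373 * 1.59 = 0.59307 m
r^2 = 0.59307^2 = 0.351732
I = 69.4 * 0.351732 = 24.41 kg*m^2

24.41 kg*m^2


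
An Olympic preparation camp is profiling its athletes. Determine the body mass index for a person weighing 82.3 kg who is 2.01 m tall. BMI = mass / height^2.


BMI = mass / height^2
= 82.3 / 2.01^2
= 82.3 / 4.0401
= 20.37 kg/m^2

20.37 kg/m^2


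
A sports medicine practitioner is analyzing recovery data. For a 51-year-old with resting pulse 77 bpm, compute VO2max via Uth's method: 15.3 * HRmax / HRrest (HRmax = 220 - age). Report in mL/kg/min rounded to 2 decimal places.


Step 1: HRmax = 220 - 51 = 169 bpm
Step 2: Ratio = 169 / 77 = 2.1948
Step 3: VO2max = 15.3 * 2.1948 = 33.58 mL/kg/min

33.58 mL/kg/min


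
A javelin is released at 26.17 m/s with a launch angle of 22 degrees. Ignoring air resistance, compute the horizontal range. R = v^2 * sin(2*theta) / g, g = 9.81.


Launch speed squared = 684.8689
sin(2 * 22 deg) = 0.694658
Range = 684.8689 * 0.694658 / 9.81
= 48.496 m

48.496 m


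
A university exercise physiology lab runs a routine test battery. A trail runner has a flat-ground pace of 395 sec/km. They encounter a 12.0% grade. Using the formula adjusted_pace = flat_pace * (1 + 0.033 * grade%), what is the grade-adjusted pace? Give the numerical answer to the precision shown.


Grade factor = 1 + 0.033 * 12.0 = 1.396
Adjusted = 395 * 1.396 = 551.42 sec/km

551.42 s/km


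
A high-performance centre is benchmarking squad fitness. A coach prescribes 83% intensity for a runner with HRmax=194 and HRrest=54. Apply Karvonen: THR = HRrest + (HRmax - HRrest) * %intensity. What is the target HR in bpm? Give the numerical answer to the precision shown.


Heart rate reserve = 194 - 54 = 140
Intensity fraction = 83 / 100 = 0.83
THR = 54 + 140 * 0.83 = 170.2 bpm

170.2 bpm


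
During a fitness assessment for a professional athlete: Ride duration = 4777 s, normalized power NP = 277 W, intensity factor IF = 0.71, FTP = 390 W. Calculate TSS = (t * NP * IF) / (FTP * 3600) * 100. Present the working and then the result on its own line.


Numerator = 4777 * 277 * 0.71 = 939492.59
Denominator = 390 * 3600 = 1404000
TSS = 939492.59 / 1404000 * 100
= 66.92

66.92 TSS


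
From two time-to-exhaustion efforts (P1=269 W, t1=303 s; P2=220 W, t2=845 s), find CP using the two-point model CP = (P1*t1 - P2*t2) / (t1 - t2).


Work in trial 1 = 81507 J
Work in trial 2 = 185900 J
Delta work = -104393 J
Delta time = -542 s
CP = -104393 / -542 = 192.61 W

192.61 W


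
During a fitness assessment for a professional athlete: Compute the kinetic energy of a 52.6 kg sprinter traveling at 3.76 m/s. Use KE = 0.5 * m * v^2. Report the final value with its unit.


Velocity squared = 14.1376
KE = 0.5 * 52.6 * 14.1376 = 371.82 J

371.82 J


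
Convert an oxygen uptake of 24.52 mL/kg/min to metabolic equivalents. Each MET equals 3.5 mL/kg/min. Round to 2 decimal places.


One MET = 3.5 mL/kg/min
Number of METs = 24.52 / 3.5
= 7.01 METs

7.01 METs


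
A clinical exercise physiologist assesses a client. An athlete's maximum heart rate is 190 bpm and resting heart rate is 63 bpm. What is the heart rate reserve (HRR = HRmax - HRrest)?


HRR = HRmax - HRrest
= 190 - 63
= 127 bpm

127 bpm


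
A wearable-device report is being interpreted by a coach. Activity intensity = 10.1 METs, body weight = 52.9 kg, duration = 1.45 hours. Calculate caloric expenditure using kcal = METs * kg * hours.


kcal = 10.1 * 52.9 * 1.45
= 534.29 * 1.45
= 774.72 kcal

774.72 kcal


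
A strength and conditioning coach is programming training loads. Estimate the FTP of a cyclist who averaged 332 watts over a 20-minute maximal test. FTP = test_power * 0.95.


FTP = 332 * 0.95 = 315.4 W

315.4 W


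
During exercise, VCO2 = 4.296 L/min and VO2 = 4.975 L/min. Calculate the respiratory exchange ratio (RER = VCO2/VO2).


RER = VCO2 / VO2
= 4.296 / 4.975
= 0.8635

0.8635


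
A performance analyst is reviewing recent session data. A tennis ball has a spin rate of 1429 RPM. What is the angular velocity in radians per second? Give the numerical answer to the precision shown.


Convert RPM to rad/s: multiply by 2*pi and divide by 60
omega = 1429 * 2 * pi / 60
= 149.645 rad/s

149.645 rad/s


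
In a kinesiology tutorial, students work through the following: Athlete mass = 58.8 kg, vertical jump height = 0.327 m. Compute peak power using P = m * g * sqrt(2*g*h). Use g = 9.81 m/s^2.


sqrt(2 * 9.81 * 0.327) = sqrt(6.41574) = 2.532931 m/s
P = 58.8 * 9.81 * 2.532931
= 1461.07 W

1461.07 W


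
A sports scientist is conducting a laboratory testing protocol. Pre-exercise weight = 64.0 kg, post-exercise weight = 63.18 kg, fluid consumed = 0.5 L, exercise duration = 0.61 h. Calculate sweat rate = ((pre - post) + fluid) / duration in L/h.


Weight loss = 64.0 - 63.18 = 0.82 kg (approx L)
Total sweat = 0.82 + 0.5 = 1.32 L
Sweat rate = 1.32 / 0.61 = 2.164 L/h

2.164 L/h


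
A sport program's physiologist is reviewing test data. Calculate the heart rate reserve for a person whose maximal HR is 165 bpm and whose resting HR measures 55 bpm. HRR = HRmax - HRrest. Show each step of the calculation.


HRmax = 165 bpm
HRrest = 55 bpm
HRR = 165 - 55 = 110 bpm

110 bpm


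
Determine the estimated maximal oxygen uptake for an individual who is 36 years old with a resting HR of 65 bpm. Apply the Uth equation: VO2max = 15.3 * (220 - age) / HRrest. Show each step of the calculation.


HRmax = 220 - 36 = 184
VO2max = 15.3 * (184 / 65)
= 15.3 * 2.8308
= 43.31 mL/kg/min

43.31 mL/kg/min


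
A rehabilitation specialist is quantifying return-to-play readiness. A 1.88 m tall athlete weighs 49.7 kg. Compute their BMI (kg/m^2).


height^2 = 3.5344 m^2
BMI = 49.7 / 3.5344 = 14.06 kg/m^2

14.06 kg/m^2


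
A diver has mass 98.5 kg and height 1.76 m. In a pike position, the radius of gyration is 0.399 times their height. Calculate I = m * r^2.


r = 0.399 * 1.76 = 0.70224 m
I = m * r^2 = 98.5 * 0.493141 = 48.574 kg*m^2

48.574 kg*m^2


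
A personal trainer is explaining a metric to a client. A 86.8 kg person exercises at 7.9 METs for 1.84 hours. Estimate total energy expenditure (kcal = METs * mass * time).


Energy = METs * mass(kg) * time(h)
= 7.9 * 86.8 * 1.84
= 1261.72 kcal

1261.72 kcal


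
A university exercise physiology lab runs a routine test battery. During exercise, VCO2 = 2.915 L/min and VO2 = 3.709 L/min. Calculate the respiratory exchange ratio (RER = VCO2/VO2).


RER = VCO2 / VO2
= 2.915 / 3.709
= 0.7859

0.7859


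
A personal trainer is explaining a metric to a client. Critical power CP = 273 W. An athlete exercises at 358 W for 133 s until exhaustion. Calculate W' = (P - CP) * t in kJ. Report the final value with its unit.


P - CP = 358 - 273 = 85 W
W' = 85 * 133 = 11305 J
= 11305 / 1000 = 11.305 kJ

11.305 kJ


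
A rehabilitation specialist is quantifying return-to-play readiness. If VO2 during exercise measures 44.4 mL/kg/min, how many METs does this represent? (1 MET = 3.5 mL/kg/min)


METs = VO2 / 3.5 = 44.4 / 3.5 = 12.69

12.69 METs


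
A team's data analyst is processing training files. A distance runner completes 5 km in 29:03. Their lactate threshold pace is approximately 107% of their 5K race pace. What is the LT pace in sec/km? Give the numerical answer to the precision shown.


Convert to seconds: 29 min 3 s = 1743 s
Pace per km = 1743 / 5 = 348.6 s/km
LT pace = 348.6 * 1.07 = 373.0 s/km

373.0 s/km


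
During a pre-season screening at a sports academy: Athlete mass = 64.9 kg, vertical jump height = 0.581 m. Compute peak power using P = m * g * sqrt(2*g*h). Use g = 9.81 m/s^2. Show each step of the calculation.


sqrt(2 * 9.81 * 0.581) = sqrt(11.39922) = 3.376273 m/s
P = 64.9 * 9.81 * 3.376273
= 2149.57 W

2149.57 W


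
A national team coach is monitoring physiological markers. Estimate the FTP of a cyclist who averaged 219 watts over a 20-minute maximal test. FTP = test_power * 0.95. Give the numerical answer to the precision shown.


FTP = 219 * 0.95 = 208.05 W

208.05 W


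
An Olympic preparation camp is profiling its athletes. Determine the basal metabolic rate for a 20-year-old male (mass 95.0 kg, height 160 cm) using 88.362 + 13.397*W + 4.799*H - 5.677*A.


BMR = 88.362 + 13.397*95.0 + 4.799*160 - 5.677*20
= 2015.38 kcal/day

2015.38 kcal/day


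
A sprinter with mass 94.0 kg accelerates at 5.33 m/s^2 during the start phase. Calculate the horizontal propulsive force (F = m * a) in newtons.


F = m * a
= 94.0 * 5.33
= 501.02 N

501.02 N


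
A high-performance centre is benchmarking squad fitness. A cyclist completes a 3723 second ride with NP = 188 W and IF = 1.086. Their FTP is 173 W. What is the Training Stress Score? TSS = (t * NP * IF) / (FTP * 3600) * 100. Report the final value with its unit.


t * NP * IF = 3723 * 188 * 1.086 = 760117.464
FTP * 3600 = 622800
TSS = (760117.464 / 622800) * 100 = 122.05

122.05 TSS


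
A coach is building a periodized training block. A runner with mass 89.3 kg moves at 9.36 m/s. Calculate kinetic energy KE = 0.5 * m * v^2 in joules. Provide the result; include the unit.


v^2 = 9.36^2 = 87.6096
KE = 0.5 * 89.3 * 87.6096
= 3911.77 J

3911.77 J


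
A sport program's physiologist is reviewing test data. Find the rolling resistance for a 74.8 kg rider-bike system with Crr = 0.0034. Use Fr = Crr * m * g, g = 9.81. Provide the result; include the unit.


m * g = 74.8 * 9.81 = 733.788 N
Fr = 0.0034 * 733.788 = 2.495 N

2.495 N


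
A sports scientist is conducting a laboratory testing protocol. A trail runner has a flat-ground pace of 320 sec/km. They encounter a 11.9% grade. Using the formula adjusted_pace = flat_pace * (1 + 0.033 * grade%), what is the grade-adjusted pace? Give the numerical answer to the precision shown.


Grade factor = 1 + 0.033 * 11.9 = 1.3927
Adjusted = 320 * 1.3927 = 445.66 sec/km

445.66 s/km


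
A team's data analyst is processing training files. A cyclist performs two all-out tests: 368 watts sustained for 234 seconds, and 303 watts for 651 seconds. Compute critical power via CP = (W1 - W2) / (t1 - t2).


W1 = P1 * t1 = 368 * 234 = 86112 J
W2 = P2 * t2 = 303 * 651 = 197253 J
CP = (86112 - 197253) / (234 - 651)
= 266.53 W

266.53 W


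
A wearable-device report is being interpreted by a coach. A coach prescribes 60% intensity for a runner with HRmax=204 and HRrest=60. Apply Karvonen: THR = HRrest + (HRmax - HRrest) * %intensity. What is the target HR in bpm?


Heart rate reserve = 204 - 60 = 144
Intensity fraction = 60 / 100 = 0.6
THR = 60 + 144 * 0.6 = 146.4 bpm

146.4 bpm


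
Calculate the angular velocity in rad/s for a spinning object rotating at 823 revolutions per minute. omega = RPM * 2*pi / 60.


omega = RPM * 2*pi / 60
= 823 * 6.28318531 / 60
= 86.184 rad/s

86.184 rad/s


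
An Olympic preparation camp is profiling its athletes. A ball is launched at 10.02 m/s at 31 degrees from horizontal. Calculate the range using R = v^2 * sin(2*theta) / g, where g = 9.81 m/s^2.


sin(2 * 31) = sin(62) = 0.882948
v^2 = 10.02^2 = 100.4004
R = 100.4004 * 0.882948 / 9.81
= 9.037 m

9.037 m


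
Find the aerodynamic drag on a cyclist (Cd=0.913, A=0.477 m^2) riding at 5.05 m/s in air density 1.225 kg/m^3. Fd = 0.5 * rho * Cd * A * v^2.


Fd = 0.5 * 1.225 * 0.913 * 0.477 * 5.05^2
= 0.5 * 1.225 * 0.913 * 0.477 * 25.5025
= 6.803 N

6.803 N


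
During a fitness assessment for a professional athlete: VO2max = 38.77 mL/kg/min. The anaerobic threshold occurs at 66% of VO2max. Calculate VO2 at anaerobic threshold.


AT fraction = 66 / 100 = 0.66
AT VO2 = 38.77 * 0.66
= 25.59 mL/kg/min

25.59 mL/kg/min


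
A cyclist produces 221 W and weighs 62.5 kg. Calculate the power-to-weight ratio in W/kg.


P/W = power / mass
= 221 / 62.5
= 3.536 W/kg

3.536 W/kg


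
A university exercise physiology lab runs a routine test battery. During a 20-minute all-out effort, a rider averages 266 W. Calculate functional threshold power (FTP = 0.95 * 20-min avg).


FTP = 0.95 * 266
= 252.7 W

252.7 W


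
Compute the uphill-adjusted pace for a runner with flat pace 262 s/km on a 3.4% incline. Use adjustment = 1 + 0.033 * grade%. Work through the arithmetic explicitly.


Adjustment factor = 1 + 0.033 * 3.4 = 1.1122
Grade-adjusted pace = 262 * 1.1122 = 291.4 s/km

291.4 s/km


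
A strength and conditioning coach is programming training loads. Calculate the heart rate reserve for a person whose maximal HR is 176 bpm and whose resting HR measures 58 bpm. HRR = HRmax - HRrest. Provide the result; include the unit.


HRmax = 176 bpm
HRrest = 58 bpm
HRR = 176 - 58 = 118 bpm

118 bpm


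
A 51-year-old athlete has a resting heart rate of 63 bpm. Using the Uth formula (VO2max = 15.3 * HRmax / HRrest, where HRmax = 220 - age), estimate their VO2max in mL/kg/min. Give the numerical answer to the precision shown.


HRmax = 220 - 51 = 169 bpm
Ratio = HRmax / HRrest = 169 / 63 = 2.6825
VO2max = 15.3 * 2.6825 = 41.04 mL/kg/min

41.04 mL/kg/min


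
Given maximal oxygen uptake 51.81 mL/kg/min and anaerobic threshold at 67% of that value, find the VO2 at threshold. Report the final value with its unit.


Percentage as decimal = 0.67
VO2 at AT = 51.81 * 0.67 = 34.71 mL/kg/min

34.71 mL/kg/min


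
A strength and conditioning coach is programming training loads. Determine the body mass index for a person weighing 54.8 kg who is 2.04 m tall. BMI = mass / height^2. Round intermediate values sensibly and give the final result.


BMI = mass / height^2
= 54.8 / 2.04^2
= 54.8 / 4.1616
= 13.17 kg/m^2

13.17 kg/m^2


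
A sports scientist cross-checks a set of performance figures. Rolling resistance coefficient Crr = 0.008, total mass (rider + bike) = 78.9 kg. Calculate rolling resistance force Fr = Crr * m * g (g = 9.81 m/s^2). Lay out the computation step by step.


Fr = Crr * m * g
= 0.008 * 78.9 * 9.81
= 6.192 N

6.192 N


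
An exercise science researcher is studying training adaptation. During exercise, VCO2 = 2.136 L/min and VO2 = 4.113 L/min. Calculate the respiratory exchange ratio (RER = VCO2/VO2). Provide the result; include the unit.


RER = VCO2 / VO2
= 2.136 / 4.113
= 0.5193

0.5193


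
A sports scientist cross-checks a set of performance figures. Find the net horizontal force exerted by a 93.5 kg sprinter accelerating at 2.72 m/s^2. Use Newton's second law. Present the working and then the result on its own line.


Newton's second law: F = m * a
F = 93.5 * 2.72 = 254.32 N

254.32 N


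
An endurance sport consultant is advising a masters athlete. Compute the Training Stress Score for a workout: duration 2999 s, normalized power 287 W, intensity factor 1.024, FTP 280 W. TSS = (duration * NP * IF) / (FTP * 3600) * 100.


Product = 2999 * 287 * 1.024 = 881370.112
Base = 280 * 3600 = 1008000
TSS = 881370.112 / 1008000 * 100 = 87.44

87.44 TSS


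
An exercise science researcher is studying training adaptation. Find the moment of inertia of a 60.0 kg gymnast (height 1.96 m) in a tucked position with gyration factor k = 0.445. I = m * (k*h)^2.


Radius of gyration = 0.445 * 1.96 = 0.8722 m
I = 60.0 * 0.8722^2
= 60.0 * 0.760733
= 45.644 kg*m^2

45.644 kg*m^2


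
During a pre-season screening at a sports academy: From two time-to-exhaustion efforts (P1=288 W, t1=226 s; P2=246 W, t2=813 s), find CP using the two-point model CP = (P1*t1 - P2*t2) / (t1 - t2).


Work in trial 1 = 65088 J
Work in trial 2 = 199998 J
Delta work = -134910 J
Delta time = -587 s
CP = -134910 / -587 = 229.83 W

229.83 W


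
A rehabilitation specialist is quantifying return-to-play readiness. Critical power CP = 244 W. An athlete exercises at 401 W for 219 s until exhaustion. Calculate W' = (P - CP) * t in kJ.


P - CP = 401 - 244 = 157 W
W' = 157 * 219 = 34383 J
= 34383 / 1000 = 34.383 kJ

34.383 kJ


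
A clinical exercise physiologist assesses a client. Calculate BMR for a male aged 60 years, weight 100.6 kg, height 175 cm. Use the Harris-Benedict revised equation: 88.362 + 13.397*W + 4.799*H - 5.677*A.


Substituting values:
W term = 13.397 * 100.6 = 1347.7382
H term = 4.799 * 175 = 839.825
A term = 5.677 * 60 = 340.62
BMR = 1935.31 kcal/day

1935.31 kcal/day


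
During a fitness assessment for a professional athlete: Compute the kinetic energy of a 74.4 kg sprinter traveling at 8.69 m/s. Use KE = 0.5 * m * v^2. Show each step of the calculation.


Velocity squared = 75.5161
KE = 0.5 * 74.4 * 75.5161 = 2809.2 J

2809.2 J


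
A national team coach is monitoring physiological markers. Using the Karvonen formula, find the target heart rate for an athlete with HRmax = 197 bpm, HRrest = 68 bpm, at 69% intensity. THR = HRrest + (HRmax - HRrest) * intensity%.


HRR = 197 - 68 = 129
THR = 68 + 129 * 0.69
= 68 + 89.01
= 157.01 bpm

157.01 bpm


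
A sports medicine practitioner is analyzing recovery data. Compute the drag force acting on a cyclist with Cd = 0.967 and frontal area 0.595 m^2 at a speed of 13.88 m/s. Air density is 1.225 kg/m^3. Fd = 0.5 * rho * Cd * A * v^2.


Step 1: v^2 = 192.6544
Step 2: Fd = 0.5 * 1.225 * 0.967 * 0.595 * 192.6544
= 67.894 N

67.894 N


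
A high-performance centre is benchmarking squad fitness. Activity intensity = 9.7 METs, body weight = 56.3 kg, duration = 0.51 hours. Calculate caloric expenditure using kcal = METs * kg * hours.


kcal = 9.7 * 56.3 * 0.51
= 546.11 * 0.51
= 278.52 kcal

278.52 kcal


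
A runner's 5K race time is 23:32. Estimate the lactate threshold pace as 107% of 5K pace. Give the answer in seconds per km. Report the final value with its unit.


Total race time = 23*60 + 32 = 1412 seconds
5K pace = 1412 / 5 = 282.4 sec/km
LT pace = 282.4 * 1.07 = 302.17 sec/km

302.17 s/km


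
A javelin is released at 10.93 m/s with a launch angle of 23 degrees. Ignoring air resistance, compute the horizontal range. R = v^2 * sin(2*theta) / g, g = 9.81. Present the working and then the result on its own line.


Launch speed squared = 119.4649
sin(2 * 23 deg) = 0.71934
Range = 119.4649 * 0.71934 / 9.81
= 8.76 m

8.76 m


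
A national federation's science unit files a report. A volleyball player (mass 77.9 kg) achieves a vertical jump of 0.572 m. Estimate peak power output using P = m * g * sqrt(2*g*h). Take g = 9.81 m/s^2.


2 * g * h = 2 * 9.81 * 0.572 = 11.22264
sqrt(11.22264) = 3.350021 m/s
P = 77.9 * 9.81 * 3.350021 = 2560.08 W

2560.08 W


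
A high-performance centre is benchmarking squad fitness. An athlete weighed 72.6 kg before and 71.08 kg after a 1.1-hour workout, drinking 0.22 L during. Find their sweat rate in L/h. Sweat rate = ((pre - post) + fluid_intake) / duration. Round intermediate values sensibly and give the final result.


Body mass change = 1.52 kg
Total sweat loss = 1.52 + 0.22 = 1.74 L
Rate = 1.74 / 1.1 = 1.582 L/h

1.582 L/h


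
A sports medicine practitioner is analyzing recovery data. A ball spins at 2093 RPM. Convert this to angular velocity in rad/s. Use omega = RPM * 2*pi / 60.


omega = 2093 * 2 * pi / 60
= 2093 * 6.28318531 / 60
= 13150.707 / 60
= 219.178 rad/s

219.178 rad/s


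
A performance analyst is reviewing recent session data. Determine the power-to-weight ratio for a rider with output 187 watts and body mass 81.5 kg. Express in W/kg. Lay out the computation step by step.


P/W = 187 / 81.5 = 2.294 W/kg

2.294 W/kg


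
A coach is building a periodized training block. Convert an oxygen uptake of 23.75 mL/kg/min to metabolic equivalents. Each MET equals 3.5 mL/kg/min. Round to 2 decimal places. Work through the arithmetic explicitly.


One MET = 3.5 mL/kg/min
Number of METs = 23.75 / 3.5
= 6.79 METs

6.79 METs


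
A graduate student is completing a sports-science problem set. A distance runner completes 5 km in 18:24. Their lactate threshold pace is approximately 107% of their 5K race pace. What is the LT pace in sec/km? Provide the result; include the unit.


Convert to seconds: 18 min 24 s = 1104 s
Pace per km = 1104 / 5 = 220.8 s/km
LT pace = 220.8 * 1.07 = 236.26 s/km

236.26 s/km


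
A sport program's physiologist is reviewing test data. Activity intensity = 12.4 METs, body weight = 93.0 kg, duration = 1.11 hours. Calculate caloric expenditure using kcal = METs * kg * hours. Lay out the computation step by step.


kcal = 12.4 * 93.0 * 1.11
= 1153.2 * 1.11
= 1280.05 kcal

1280.05 kcal


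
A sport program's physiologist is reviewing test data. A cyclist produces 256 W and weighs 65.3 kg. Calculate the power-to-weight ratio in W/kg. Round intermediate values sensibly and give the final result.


P/W = power / mass
= 256 / 65.3
= 3.92 W/kg

3.92 W/kg


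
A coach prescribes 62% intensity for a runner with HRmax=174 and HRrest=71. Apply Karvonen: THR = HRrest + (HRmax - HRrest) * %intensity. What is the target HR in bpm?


Heart rate reserve = 174 - 71 = 103
Intensity fraction = 62 / 100 = 0.62
THR = 71 + 103 * 0.62 = 134.86 bpm

134.86 bpm


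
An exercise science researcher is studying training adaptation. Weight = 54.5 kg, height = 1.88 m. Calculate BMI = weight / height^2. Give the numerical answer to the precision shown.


height^2 = 1.88^2 = 3.5344
BMI = 54.5 / 3.5344 = 15.42 kg/m^2

15.42 kg/m^2


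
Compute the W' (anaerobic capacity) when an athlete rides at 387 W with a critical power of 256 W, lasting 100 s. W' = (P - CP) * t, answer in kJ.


Above-CP power = 131 W
Duration = 100 s
W' = 131 * 100 = 13100 J
Convert: 13100 / 1000 = 13.1 kJ

13.1 kJ


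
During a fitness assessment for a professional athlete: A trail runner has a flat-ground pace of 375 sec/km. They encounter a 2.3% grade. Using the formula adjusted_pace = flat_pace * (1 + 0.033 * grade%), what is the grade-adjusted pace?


Grade factor = 1 + 0.033 * 2.3 = 1.0759
Adjusted = 375 * 1.0759 = 403.46 sec/km

403.46 s/km


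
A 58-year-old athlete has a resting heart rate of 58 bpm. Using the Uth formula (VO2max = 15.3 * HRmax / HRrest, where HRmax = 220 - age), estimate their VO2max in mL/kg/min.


HRmax = 220 - 58 = 162 bpm
Ratio = HRmax / HRrest = 162 / 58 = 2.7931
VO2max = 15.3 * 2.7931 = 42.73 mL/kg/min

42.73 mL/kg/min


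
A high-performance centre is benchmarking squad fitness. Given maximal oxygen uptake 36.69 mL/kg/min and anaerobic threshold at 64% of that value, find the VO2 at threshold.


Percentage as decimal = 0.64
VO2 at AT = 36.69 * 0.64 = 23.48 mL/kg/min

23.48 mL/kg/min


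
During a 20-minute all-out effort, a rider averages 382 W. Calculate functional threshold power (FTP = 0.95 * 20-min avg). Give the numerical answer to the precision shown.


FTP = 0.95 * 382
= 362.9 W

362.9 W


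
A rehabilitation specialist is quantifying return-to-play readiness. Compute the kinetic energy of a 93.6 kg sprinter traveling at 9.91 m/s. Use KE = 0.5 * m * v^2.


Velocity squared = 98.2081
KE = 0.5 * 93.6 * 98.2081 = 4596.14 J

4596.14 J


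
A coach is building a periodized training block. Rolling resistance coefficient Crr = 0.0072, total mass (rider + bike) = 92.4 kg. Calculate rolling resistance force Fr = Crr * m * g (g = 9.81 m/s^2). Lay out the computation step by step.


Fr = Crr * m * g
= 0.0072 * 92.4 * 9.81
= 6.526 N

6.526 N
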